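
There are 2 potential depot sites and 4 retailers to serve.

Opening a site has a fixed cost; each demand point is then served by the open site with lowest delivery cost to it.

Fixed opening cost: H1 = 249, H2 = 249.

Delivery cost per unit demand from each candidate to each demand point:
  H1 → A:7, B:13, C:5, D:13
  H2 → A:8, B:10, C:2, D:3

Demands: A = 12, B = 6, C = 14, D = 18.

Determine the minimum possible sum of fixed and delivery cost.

487

Open {H2}: assign each demand point to its cheapest open site.
  A→H2 12×8=96, B→H2 6×10=60, C→H2 14×2=28, D→H2 18×3=54
  delivery cost 238, fixed 249 → total 487.
Compare {H1}: delivery cost 466 + fixed 249 = 715.
Compare {H1, H2}: delivery cost 226 + fixed 498 = 724.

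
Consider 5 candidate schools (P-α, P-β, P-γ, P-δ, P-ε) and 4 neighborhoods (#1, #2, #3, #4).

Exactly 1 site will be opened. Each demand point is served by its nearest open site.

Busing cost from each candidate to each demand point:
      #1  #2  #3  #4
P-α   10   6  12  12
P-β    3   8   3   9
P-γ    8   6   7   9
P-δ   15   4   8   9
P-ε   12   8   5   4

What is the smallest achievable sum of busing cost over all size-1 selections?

Open {P-β}.
  #1→P-β 3, #2→P-β 8, #3→P-β 3, #4→P-β 9  ⇒ total 23.
Compare {P-ε}: total 29.
Compare {P-γ}: total 30.
No size-1 selection does better; minimum is 23.

23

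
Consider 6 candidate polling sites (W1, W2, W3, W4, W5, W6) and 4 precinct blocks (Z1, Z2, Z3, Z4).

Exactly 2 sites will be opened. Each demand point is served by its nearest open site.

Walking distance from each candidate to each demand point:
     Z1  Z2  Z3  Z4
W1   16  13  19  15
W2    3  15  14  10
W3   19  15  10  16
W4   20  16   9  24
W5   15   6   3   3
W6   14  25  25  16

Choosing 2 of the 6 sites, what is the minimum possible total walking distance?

15

Open {W2, W5}.
  Z1→W2 3, Z2→W5 6, Z3→W5 3, Z4→W5 3  ⇒ total 15.
Compare {W5, W6}: total 26.
Compare {W1, W5}: total 27.
No size-2 selection does better; minimum is 15.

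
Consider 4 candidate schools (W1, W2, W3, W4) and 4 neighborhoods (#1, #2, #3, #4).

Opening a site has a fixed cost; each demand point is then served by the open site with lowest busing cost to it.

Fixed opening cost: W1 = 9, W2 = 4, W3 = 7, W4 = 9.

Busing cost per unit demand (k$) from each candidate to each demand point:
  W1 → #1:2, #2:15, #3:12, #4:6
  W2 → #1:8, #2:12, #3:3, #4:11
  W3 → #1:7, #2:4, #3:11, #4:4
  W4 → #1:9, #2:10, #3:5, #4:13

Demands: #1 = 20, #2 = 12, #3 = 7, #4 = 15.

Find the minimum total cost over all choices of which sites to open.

Open {W1, W2, W3}: assign each demand point to its cheapest open site.
  #1→W1 20×2=40, #2→W3 12×4=48, #3→W2 7×3=21, #4→W3 15×4=60
  busing cost 169, fixed 20 → total 189.
Compare {W1, W2, W3, W4}: busing cost 169 + fixed 29 = 198.
Compare {W1, W3, W4}: busing cost 183 + fixed 25 = 208.
Compare {W1, W3}: busing cost 225 + fixed 16 = 241.
All other subsets cost ≥ 198. Minimum total cost: 189.

189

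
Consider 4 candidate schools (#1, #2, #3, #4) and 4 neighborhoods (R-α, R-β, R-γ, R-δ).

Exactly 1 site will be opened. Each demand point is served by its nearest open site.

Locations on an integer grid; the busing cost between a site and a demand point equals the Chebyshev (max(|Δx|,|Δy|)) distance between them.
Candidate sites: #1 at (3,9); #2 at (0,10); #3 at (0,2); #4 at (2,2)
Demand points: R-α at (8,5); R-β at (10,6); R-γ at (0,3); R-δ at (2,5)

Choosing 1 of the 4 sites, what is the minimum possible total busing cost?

Open {#4}.
  R-α→#4 6, R-β→#4 8, R-γ→#4 2, R-δ→#4 3  ⇒ total 19.
Compare {#1}: total 22.
Compare {#3}: total 22.
No size-1 selection does better; minimum is 19.

19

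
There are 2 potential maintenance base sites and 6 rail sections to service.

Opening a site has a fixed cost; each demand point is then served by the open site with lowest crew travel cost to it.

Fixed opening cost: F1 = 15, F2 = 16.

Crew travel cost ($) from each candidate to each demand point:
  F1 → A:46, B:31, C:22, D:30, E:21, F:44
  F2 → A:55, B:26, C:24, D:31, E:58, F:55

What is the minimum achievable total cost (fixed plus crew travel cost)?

209

Open {F1}: assign each demand point to its cheapest open site.
  A→F1 46, B→F1 31, C→F1 22, D→F1 30, E→F1 21, F→F1 44
  crew travel cost 194, fixed 15 → total 209.
Compare {F1, F2}: crew travel cost 189 + fixed 31 = 220.
Compare {F2}: crew travel cost 249 + fixed 16 = 265.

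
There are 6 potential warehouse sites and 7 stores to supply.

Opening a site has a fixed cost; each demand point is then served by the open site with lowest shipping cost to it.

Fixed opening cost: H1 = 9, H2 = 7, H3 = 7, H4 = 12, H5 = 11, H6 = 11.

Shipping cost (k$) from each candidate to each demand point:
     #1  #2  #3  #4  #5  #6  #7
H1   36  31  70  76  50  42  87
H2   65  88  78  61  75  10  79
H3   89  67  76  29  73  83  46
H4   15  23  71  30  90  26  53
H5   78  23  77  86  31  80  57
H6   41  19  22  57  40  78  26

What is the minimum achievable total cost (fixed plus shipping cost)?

Open {H2, H4, H6}: assign each demand point to its cheapest open site.
  #1→H4 15, #2→H6 19, #3→H6 22, #4→H4 30, #5→H6 40, #6→H2 10, #7→H6 26
  shipping cost 162, fixed 30 → total 192.
Compare {H2, H4, H5, H6}: shipping cost 153 + fixed 41 = 194.
Compare {H2, H3, H4, H6}: shipping cost 161 + fixed 37 = 198.
Compare {H2, H3, H4, H5, H6}: shipping cost 152 + fixed 48 = 200.
All other subsets cost ≥ 194. Minimum total cost: 192.

192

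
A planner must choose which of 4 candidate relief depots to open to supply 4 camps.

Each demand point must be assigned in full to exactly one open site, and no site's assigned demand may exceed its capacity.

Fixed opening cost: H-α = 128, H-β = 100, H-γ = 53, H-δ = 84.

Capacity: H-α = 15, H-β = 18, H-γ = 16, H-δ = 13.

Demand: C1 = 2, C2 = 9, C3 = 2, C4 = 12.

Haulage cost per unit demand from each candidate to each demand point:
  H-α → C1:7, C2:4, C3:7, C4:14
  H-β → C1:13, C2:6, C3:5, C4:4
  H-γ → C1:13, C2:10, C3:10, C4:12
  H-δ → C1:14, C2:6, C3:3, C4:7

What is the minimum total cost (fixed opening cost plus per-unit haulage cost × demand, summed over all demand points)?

Open {H-β, H-δ}; cheapest assignment that respects the capacities:
  H-β (cap 18, load 14): C1, C4 — cost 2×13 + 12×4 = 74
  H-δ (cap 13, load 11): C2, C3 — cost 9×6 + 2×3 = 60
  Shipping 134, fixed 184 → total 318.
  Any other capacity-feasible assignment to {H-β, H-δ} ships for at least 134.
Compare {H-β, H-γ}: its best feasible assignment gives total 327.
Compare {H-α, H-β}: its best feasible assignment gives total 336.
Every other set of open sites that can feasibly serve all demand totals ≥ 327 even under its best assignment. Minimum: 318.

318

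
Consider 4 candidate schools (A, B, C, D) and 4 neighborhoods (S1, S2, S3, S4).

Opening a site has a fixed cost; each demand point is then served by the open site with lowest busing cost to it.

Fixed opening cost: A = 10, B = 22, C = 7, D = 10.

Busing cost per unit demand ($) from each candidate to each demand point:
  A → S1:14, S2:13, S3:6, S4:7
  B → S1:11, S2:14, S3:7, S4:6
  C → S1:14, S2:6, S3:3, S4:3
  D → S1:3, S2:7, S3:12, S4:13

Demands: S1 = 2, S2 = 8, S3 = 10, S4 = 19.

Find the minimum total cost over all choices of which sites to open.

158

Open {C, D}: assign each demand point to its cheapest open site.
  S1→D 2×3=6, S2→C 8×6=48, S3→C 10×3=30, S4→C 19×3=57
  busing cost 141, fixed 17 → total 158.
Compare {A, C, D}: busing cost 141 + fixed 27 = 168.
Compare {C}: busing cost 163 + fixed 7 = 170.
Compare {A, C}: busing cost 163 + fixed 17 = 180.
All other subsets cost ≥ 168. Minimum total cost: 158.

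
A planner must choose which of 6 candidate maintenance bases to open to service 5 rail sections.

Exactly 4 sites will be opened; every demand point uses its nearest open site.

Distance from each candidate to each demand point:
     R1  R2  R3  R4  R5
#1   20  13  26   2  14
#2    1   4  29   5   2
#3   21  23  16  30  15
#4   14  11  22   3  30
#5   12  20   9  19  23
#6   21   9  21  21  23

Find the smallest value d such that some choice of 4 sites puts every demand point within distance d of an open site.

Open {#1, #2, #3, #5}.
  Farthest demand point is R3 at distance 9 (to #5); all others are ≤ 9.
With {#1, #2, #4, #5} the worst case is 9.
With {#1, #2, #5, #6} the worst case is 9.
No size-4 selection achieves below 9.

9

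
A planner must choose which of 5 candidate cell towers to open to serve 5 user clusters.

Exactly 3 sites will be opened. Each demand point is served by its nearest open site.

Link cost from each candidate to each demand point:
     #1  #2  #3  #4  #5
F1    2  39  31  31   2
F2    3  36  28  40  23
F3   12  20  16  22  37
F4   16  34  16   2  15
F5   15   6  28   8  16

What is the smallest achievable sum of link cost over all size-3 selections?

Open {F1, F4, F5}.
  #1→F1 2, #2→F5 6, #3→F4 16, #4→F4 2, #5→F1 2  ⇒ total 28.
Compare {F1, F3, F5}: total 34.
Compare {F1, F3, F4}: total 42.
No size-3 selection does better; minimum is 28.

28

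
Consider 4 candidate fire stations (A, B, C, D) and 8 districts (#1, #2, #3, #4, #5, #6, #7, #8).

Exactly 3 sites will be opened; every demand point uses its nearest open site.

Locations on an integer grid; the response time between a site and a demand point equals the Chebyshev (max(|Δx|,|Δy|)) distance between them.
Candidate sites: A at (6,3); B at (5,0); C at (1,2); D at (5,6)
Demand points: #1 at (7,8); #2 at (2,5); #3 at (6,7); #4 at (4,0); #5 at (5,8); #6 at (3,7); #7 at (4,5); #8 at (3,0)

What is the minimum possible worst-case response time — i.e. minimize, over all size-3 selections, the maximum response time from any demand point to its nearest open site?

3

Open {A, B, D}.
  Farthest demand point is #2 at response time 3 (to D); all others are ≤ 3.
With {A, C, D} the worst case is 3.
With {B, C, D} the worst case is 3.
No size-3 selection achieves below 3.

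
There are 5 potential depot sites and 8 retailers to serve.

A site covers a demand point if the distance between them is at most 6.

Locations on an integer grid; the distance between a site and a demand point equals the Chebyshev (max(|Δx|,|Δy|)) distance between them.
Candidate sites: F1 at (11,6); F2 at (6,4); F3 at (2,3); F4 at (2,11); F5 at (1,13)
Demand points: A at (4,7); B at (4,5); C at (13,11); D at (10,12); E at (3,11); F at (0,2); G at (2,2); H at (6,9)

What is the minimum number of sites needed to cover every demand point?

Coverage sets (demand points within 6 of each site):
  F1: {C, D, H}
  F2: {A, B, F, G, H}
  F3: {A, B, F, G, H}
  F4: {A, B, E, H}
  F5: {A, E, H}
No 2 sites suffice: every size-2 union leaves at least one demand point uncovered.
But {F1, F2, F4} covers everything, so the minimum is 3.

3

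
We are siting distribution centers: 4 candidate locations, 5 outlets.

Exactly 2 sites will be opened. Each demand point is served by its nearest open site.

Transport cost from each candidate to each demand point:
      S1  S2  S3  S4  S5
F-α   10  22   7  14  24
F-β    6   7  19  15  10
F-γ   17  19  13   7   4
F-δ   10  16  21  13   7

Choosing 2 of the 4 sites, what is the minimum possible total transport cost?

Open {F-β, F-γ}.
  S1→F-β 6, S2→F-β 7, S3→F-γ 13, S4→F-γ 7, S5→F-γ 4  ⇒ total 37.
Compare {F-α, F-β}: total 44.
Compare {F-α, F-γ}: total 47.
No size-2 selection does better; minimum is 37.

37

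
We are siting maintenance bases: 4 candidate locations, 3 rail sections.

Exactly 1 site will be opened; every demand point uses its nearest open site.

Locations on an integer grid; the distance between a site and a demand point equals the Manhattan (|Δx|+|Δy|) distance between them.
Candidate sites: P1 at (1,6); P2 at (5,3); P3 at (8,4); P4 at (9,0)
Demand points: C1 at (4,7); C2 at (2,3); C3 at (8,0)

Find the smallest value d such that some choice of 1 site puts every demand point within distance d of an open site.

6

Open {P2}.
  Farthest demand point is C3 at distance 6 (to P2); all others are ≤ 6.
With {P3} the worst case is 7.
With {P4} the worst case is 12.
No size-1 selection achieves below 6.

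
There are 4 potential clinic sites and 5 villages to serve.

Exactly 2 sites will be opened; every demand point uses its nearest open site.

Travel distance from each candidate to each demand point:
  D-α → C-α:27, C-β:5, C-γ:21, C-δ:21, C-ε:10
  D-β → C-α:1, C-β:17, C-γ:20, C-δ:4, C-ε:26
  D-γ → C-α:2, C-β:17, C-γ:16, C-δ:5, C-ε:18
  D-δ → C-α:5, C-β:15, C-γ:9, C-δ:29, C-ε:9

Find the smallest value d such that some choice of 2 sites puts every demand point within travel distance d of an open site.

Open {D-β, D-δ}.
  Farthest demand point is C-β at travel distance 15 (to D-δ); all others are ≤ 15.
With {D-γ, D-δ} the worst case is 15.
With {D-α, D-γ} the worst case is 16.
No size-2 selection achieves below 15.

15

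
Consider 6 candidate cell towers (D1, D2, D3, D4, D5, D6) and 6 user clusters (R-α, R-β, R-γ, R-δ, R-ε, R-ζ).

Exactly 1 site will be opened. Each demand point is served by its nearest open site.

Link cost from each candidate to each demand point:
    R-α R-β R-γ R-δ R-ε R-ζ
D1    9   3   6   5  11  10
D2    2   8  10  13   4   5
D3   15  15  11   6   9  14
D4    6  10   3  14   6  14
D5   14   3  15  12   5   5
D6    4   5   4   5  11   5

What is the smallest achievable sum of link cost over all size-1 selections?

Open {D6}.
  R-α→D6 4, R-β→D6 5, R-γ→D6 4, R-δ→D6 5, R-ε→D6 11, R-ζ→D6 5  ⇒ total 34.
Compare {D2}: total 42.
Compare {D1}: total 44.
No size-1 selection does better; minimum is 34.

34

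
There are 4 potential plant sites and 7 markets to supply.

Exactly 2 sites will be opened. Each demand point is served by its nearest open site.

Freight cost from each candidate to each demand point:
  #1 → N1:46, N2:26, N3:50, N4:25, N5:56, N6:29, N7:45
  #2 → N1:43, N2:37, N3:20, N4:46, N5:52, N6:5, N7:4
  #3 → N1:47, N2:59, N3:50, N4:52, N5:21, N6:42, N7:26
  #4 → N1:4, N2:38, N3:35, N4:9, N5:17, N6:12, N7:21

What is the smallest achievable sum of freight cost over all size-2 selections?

Open {#2, #4}.
  N1→#4 4, N2→#2 37, N3→#2 20, N4→#4 9, N5→#4 17, N6→#2 5, N7→#2 4  ⇒ total 96.
Compare {#1, #4}: total 124.
Compare {#3, #4}: total 136.
No size-2 selection does better; minimum is 96.

96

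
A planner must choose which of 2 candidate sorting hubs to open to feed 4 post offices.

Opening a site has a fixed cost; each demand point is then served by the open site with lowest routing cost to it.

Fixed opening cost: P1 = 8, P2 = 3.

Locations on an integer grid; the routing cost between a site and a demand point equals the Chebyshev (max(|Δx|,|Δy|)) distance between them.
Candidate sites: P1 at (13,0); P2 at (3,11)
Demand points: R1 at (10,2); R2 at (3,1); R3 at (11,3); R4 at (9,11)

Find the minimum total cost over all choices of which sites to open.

33

Open {P1, P2}: assign each demand point to its cheapest open site.
  R1→P1 3, R2→P1 10, R3→P1 3, R4→P2 6
  routing cost 22, fixed 11 → total 33.
Compare {P1}: routing cost 27 + fixed 8 = 35.
Compare {P2}: routing cost 33 + fixed 3 = 36.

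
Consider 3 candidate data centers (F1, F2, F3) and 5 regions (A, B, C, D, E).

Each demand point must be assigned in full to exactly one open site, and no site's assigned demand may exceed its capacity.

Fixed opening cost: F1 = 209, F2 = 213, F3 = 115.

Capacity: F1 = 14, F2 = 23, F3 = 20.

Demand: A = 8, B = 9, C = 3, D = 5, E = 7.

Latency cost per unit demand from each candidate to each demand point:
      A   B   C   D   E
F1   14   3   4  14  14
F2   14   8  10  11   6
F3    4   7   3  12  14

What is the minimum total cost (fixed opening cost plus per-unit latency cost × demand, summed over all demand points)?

Open {F2, F3}; cheapest assignment that respects the capacities:
  F2 (cap 23, load 12): D, E — cost 5×11 + 7×6 = 97
  F3 (cap 20, load 20): A, B, C — cost 8×4 + 9×7 + 3×3 = 104
  Shipping 201, fixed 328 → total 529.
  Any other capacity-feasible assignment to {F2, F3} ships for at least 201.
Compare {F1, F3}: its best feasible assignment gives total 553.
Compare {F1, F2}: its best feasible assignment gives total 670.
Every other set of open sites that can feasibly serve all demand totals ≥ 553 even under its best assignment. Minimum: 529.

529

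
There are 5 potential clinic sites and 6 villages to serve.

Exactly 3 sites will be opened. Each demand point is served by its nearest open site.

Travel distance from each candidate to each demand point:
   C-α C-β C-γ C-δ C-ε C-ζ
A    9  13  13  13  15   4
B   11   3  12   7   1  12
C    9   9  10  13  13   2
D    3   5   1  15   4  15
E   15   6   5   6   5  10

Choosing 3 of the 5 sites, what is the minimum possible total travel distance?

17

Open {B, C, D}.
  C-α→D 3, C-β→B 3, C-γ→D 1, C-δ→B 7, C-ε→B 1, C-ζ→C 2  ⇒ total 17.
Compare {A, B, D}: total 19.
Compare {C, D, E}: total 21.
No size-3 selection does better; minimum is 17.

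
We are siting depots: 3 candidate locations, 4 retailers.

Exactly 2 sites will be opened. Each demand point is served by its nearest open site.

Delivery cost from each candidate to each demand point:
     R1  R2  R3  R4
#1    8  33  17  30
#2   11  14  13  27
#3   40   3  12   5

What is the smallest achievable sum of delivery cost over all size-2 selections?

28

Open {#1, #3}.
  R1→#1 8, R2→#3 3, R3→#3 12, R4→#3 5  ⇒ total 28.
Compare {#2, #3}: total 31.
Compare {#1, #2}: total 62.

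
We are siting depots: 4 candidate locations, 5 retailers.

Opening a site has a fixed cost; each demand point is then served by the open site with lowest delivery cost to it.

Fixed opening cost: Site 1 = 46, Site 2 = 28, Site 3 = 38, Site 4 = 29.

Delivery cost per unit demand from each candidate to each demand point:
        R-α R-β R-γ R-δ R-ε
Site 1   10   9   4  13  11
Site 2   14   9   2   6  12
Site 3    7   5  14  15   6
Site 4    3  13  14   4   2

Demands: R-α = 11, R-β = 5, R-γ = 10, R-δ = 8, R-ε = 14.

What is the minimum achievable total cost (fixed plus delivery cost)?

215

Open {Site 2, Site 4}: assign each demand point to its cheapest open site.
  R-α→Site 4 11×3=33, R-β→Site 2 5×9=45, R-γ→Site 2 10×2=20, R-δ→Site 4 8×4=32, R-ε→Site 4 14×2=28
  delivery cost 158, fixed 57 → total 215.
Compare {Site 2, Site 3, Site 4}: delivery cost 138 + fixed 95 = 233.
Compare {Site 1, Site 4}: delivery cost 178 + fixed 75 = 253.
Compare {Site 1, Site 2, Site 4}: delivery cost 158 + fixed 103 = 261.
All other subsets cost ≥ 233. Minimum total cost: 215.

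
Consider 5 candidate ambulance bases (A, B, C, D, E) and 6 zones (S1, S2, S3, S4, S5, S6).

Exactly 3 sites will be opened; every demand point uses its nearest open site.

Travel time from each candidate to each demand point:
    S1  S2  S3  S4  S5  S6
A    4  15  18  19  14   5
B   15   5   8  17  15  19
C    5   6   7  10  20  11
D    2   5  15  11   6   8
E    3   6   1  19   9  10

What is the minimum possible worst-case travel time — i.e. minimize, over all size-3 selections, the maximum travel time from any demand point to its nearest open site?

10

Open {A, C, D}.
  Farthest demand point is S4 at travel time 10 (to C); all others are ≤ 10.
With {A, C, E} the worst case is 10.
With {B, C, D} the worst case is 10.
No size-3 selection achieves below 10.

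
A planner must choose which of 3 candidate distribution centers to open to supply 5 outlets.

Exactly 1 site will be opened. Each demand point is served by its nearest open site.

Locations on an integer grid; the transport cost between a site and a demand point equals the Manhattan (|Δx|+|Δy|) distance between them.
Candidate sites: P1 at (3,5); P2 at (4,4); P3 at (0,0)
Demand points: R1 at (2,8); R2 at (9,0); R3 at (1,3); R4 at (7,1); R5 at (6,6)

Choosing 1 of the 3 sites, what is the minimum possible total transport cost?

Open {P2}.
  R1→P2 6, R2→P2 9, R3→P2 4, R4→P2 6, R5→P2 4  ⇒ total 29.
Compare {P1}: total 31.
Compare {P3}: total 43.

29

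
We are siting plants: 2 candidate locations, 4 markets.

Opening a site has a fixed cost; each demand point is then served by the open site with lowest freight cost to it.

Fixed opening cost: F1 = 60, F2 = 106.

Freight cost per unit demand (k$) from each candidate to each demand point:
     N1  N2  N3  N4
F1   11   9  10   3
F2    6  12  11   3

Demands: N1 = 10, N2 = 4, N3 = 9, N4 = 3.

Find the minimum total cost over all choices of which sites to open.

305

Open {F1}: assign each demand point to its cheapest open site.
  N1→F1 10×11=110, N2→F1 4×9=36, N3→F1 9×10=90, N4→F1 3×3=9
  freight cost 245, fixed 60 → total 305.
Compare {F2}: freight cost 216 + fixed 106 = 322.
Compare {F1, F2}: freight cost 195 + fixed 166 = 361.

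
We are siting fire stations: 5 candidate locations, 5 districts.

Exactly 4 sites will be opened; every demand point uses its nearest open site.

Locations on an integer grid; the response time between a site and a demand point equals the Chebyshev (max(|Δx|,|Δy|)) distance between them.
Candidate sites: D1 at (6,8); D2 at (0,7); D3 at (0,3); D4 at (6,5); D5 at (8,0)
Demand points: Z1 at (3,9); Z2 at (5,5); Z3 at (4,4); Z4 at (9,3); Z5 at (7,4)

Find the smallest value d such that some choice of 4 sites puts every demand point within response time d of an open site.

Open {D1, D2, D3, D4}.
  Farthest demand point is Z1 at response time 3 (to D1); all others are ≤ 3.
With {D1, D2, D4, D5} the worst case is 3.
With {D1, D3, D4, D5} the worst case is 3.
No size-4 selection achieves below 3.

3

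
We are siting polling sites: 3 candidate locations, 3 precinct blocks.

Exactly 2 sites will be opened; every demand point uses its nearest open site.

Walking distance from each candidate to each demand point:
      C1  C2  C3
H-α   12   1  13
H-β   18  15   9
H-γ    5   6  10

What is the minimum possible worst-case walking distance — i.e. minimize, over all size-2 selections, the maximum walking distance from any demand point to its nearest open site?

Open {H-β, H-γ}.
  Farthest demand point is C3 at walking distance 9 (to H-β); all others are ≤ 9.
With {H-α, H-γ} the worst case is 10.
With {H-α, H-β} the worst case is 12.
No size-2 selection achieves below 9.

9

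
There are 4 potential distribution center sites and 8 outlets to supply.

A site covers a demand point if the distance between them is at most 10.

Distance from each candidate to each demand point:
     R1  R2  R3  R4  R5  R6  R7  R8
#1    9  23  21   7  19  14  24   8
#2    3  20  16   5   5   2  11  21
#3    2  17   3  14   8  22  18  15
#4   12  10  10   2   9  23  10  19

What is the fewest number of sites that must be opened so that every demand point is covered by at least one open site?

3

Coverage sets (demand points within 10 of each site):
  #1: {R1, R4, R8}
  #2: {R1, R4, R5, R6}
  #3: {R1, R3, R5}
  #4: {R2, R3, R4, R5, R7}
No 2 sites suffice: every size-2 union leaves at least one demand point uncovered.
But {#1, #2, #4} covers everything, so the minimum is 3.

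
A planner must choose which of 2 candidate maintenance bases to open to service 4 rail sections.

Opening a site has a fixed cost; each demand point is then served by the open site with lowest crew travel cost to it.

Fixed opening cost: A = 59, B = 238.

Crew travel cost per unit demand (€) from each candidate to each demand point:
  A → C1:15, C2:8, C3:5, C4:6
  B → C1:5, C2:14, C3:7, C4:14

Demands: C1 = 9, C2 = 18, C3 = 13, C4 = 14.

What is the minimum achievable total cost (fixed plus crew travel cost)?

487

Open {A}: assign each demand point to its cheapest open site.
  C1→A 9×15=135, C2→A 18×8=144, C3→A 13×5=65, C4→A 14×6=84
  crew travel cost 428, fixed 59 → total 487.
Compare {A, B}: crew travel cost 338 + fixed 297 = 635.
Compare {B}: crew travel cost 584 + fixed 238 = 822.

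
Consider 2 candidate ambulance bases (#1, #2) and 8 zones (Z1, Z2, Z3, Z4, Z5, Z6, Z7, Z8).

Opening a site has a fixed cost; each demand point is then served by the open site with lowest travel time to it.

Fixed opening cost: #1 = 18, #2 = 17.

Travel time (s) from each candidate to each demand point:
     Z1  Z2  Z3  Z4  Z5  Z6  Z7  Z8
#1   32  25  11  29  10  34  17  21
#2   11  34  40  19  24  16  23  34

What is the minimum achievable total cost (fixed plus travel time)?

Open {#1, #2}: assign each demand point to its cheapest open site.
  Z1→#2 11, Z2→#1 25, Z3→#1 11, Z4→#2 19, Z5→#1 10, Z6→#2 16, Z7→#1 17, Z8→#1 21
  travel time 130, fixed 35 → total 165.
Compare {#1}: travel time 179 + fixed 18 = 197.
Compare {#2}: travel time 201 + fixed 17 = 218.

165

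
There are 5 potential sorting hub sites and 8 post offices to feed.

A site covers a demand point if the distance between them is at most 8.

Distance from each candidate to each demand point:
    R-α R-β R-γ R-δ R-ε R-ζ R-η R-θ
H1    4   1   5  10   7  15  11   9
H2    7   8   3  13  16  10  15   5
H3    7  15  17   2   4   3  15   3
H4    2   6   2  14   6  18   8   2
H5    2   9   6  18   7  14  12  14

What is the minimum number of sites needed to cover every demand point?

2

Coverage sets (demand points within 8 of each site):
  H1: {R-α, R-β, R-γ, R-ε}
  H2: {R-α, R-β, R-γ, R-θ}
  H3: {R-α, R-δ, R-ε, R-ζ, R-θ}
  H4: {R-α, R-β, R-γ, R-ε, R-η, R-θ}
  H5: {R-α, R-γ, R-ε}
No single site covers all 8 demand points.
But {H3, H4} covers everything, so the minimum is 2.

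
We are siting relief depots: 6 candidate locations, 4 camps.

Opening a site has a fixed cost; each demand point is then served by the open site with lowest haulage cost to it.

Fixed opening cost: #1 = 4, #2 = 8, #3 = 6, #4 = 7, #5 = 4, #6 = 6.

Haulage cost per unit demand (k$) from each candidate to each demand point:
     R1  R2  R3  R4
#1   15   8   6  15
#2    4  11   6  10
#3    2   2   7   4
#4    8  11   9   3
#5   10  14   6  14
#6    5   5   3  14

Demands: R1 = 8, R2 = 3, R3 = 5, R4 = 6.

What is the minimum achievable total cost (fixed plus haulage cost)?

73

Open {#3, #6}: assign each demand point to its cheapest open site.
  R1→#3 8×2=16, R2→#3 3×2=6, R3→#6 5×3=15, R4→#3 6×4=24
  haulage cost 61, fixed 12 → total 73.
Compare {#3, #4, #6}: haulage cost 55 + fixed 19 = 74.
Compare {#1, #3, #6}: haulage cost 61 + fixed 16 = 77.
Compare {#3, #5, #6}: haulage cost 61 + fixed 16 = 77.
All other subsets cost ≥ 74. Minimum total cost: 73.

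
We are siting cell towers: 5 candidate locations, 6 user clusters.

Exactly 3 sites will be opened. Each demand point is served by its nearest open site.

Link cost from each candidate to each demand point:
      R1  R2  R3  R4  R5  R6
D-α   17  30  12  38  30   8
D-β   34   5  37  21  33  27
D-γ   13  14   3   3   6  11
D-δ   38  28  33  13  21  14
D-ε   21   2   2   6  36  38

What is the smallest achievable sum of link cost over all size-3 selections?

34

Open {D-α, D-γ, D-ε}.
  R1→D-γ 13, R2→D-ε 2, R3→D-ε 2, R4→D-γ 3, R5→D-γ 6, R6→D-α 8  ⇒ total 34.
Compare {D-β, D-γ, D-ε}: total 37.
Compare {D-γ, D-δ, D-ε}: total 37.
No size-3 selection does better; minimum is 34.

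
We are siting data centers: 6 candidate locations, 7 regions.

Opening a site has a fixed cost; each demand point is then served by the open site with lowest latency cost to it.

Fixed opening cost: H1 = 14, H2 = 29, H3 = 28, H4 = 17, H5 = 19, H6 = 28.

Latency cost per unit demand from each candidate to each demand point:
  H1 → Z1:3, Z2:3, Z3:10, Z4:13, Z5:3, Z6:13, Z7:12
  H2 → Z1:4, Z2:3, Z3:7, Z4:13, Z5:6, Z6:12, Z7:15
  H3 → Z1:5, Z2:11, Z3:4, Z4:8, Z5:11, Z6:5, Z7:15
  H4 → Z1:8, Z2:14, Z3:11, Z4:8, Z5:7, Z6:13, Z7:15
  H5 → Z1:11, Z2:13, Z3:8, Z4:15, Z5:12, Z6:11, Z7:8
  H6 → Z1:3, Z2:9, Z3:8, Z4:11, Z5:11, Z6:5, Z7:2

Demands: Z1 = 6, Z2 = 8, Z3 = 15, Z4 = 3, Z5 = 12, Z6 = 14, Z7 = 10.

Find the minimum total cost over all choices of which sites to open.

322

Open {H1, H3, H6}: assign each demand point to its cheapest open site.
  Z1→H1 6×3=18, Z2→H1 8×3=24, Z3→H3 15×4=60, Z4→H3 3×8=24, Z5→H1 12×3=36, Z6→H3 14×5=70, Z7→H6 10×2=20
  latency cost 252, fixed 70 → total 322.
Compare {H1, H3, H4, H6}: latency cost 252 + fixed 87 = 339.
Compare {H1, H3, H5, H6}: latency cost 252 + fixed 89 = 341.
Compare {H1, H2, H3, H6}: latency cost 252 + fixed 99 = 351.
All other subsets cost ≥ 339. Minimum total cost: 322.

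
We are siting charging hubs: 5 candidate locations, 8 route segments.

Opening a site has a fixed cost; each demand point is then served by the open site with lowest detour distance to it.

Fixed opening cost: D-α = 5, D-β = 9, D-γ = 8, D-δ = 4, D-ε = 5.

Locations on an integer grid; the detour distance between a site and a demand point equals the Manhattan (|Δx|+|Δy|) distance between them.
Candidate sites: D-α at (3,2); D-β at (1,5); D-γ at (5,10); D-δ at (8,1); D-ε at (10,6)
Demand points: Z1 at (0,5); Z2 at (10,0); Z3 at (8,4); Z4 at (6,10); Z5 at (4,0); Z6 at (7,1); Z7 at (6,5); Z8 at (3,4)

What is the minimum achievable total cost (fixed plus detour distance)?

Open {D-α, D-γ, D-δ}: assign each demand point to its cheapest open site.
  Z1→D-α 6, Z2→D-δ 3, Z3→D-δ 3, Z4→D-γ 1, Z5→D-α 3, Z6→D-δ 1, Z7→D-α 6, Z8→D-α 2
  detour distance 25, fixed 17 → total 42.
Compare {D-β, D-γ, D-δ}: detour distance 22 + fixed 21 = 43.
Compare {D-α, D-δ}: detour distance 35 + fixed 9 = 44.
Compare {D-β, D-δ}: detour distance 31 + fixed 13 = 44.
All other subsets cost ≥ 43. Minimum total cost: 42.

42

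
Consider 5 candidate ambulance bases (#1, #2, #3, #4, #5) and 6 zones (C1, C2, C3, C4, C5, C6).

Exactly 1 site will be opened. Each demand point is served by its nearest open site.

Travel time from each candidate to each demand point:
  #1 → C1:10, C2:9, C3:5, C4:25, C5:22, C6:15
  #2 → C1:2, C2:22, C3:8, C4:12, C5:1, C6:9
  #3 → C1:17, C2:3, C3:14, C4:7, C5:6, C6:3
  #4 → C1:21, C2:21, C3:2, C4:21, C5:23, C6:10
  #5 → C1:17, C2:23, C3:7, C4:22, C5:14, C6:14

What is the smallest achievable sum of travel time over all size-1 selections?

50

Open {#3}.
  C1→#3 17, C2→#3 3, C3→#3 14, C4→#3 7, C5→#3 6, C6→#3 3  ⇒ total 50.
Compare {#2}: total 54.
Compare {#1}: total 86.
No size-1 selection does better; minimum is 50.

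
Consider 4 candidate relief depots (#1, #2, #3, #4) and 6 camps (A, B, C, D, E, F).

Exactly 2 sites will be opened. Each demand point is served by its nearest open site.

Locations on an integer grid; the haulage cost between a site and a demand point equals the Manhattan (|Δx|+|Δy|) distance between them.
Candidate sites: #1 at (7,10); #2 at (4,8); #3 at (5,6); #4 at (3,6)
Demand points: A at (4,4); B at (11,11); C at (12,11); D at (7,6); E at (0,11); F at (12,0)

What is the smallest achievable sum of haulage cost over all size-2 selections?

Open {#1, #3}.
  A→#3 3, B→#1 5, C→#1 6, D→#3 2, E→#1 8, F→#3 13  ⇒ total 37.
Compare {#1, #2}: total 41.
Compare {#1, #4}: total 41.
No size-2 selection does better; minimum is 37.

37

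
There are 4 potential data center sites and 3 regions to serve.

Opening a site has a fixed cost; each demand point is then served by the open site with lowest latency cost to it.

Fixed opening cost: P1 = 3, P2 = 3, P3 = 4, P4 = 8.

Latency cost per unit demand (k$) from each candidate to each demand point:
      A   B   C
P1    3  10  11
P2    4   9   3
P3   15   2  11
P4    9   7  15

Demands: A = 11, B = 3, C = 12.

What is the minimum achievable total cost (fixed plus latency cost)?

Open {P1, P2, P3}: assign each demand point to its cheapest open site.
  A→P1 11×3=33, B→P3 3×2=6, C→P2 12×3=36
  latency cost 75, fixed 10 → total 85.
Compare {P2, P3}: latency cost 86 + fixed 7 = 93.
Compare {P1, P2, P3, P4}: latency cost 75 + fixed 18 = 93.
Compare {P2, P3, P4}: latency cost 86 + fixed 15 = 101.
All other subsets cost ≥ 93. Minimum total cost: 85.

85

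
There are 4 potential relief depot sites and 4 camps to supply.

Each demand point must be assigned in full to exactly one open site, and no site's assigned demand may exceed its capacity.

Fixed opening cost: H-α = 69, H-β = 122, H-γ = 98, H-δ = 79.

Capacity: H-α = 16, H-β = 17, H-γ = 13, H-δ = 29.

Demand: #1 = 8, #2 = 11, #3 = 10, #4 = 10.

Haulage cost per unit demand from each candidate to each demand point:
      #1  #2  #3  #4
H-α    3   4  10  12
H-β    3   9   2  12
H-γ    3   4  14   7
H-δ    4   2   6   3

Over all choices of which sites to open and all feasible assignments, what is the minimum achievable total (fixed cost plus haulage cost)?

Open {H-β, H-δ}; cheapest assignment that respects the capacities:
  H-β (cap 17, load 10): #3 — cost 10×2 = 20
  H-δ (cap 29, load 29): #1, #2, #4 — cost 8×4 + 11×2 + 10×3 = 84
  Shipping 104, fixed 201 → total 305.
  Any other capacity-feasible assignment to {H-β, H-δ} ships for at least 104.
Compare {H-α, H-δ}: its best feasible assignment gives total 314.
Compare {H-γ, H-δ}: its best feasible assignment gives total 343.
Every other set of open sites that can feasibly serve all demand totals ≥ 314 even under its best assignment. Minimum: 305.

305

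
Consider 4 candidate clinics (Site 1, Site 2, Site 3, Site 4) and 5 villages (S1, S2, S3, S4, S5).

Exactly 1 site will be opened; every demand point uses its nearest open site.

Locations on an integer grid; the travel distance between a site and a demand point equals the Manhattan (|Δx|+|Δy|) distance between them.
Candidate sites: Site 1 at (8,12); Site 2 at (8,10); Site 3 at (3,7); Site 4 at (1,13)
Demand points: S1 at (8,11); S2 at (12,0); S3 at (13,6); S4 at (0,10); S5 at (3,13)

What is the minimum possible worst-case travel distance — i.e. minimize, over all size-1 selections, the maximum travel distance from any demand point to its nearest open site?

Open {Site 2}.
  Farthest demand point is S2 at travel distance 14 (to Site 2); all others are ≤ 14.
With {Site 1} the worst case is 16.
With {Site 3} the worst case is 16.
No size-1 selection achieves below 14.

14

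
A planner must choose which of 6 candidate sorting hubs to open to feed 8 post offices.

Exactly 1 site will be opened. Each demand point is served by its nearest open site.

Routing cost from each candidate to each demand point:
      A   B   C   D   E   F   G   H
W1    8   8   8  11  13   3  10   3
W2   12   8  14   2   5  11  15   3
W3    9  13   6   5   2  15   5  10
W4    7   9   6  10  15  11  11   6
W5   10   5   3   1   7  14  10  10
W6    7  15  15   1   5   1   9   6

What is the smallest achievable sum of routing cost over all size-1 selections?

59

Open {W6}.
  A→W6 7, B→W6 15, C→W6 15, D→W6 1, E→W6 5, F→W6 1, G→W6 9, H→W6 6  ⇒ total 59.
Compare {W5}: total 60.
Compare {W1}: total 64.
No size-1 selection does better; minimum is 59.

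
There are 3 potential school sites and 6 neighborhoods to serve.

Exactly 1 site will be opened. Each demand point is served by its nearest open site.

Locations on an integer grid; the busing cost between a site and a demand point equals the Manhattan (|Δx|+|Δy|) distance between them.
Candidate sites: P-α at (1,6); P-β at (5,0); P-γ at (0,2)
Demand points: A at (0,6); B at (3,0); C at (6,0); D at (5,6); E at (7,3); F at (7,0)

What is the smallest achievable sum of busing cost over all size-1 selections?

27

Open {P-β}.
  A→P-β 11, B→P-β 2, C→P-β 1, D→P-β 6, E→P-β 5, F→P-β 2  ⇒ total 27.
Compare {P-γ}: total 43.
Compare {P-α}: total 45.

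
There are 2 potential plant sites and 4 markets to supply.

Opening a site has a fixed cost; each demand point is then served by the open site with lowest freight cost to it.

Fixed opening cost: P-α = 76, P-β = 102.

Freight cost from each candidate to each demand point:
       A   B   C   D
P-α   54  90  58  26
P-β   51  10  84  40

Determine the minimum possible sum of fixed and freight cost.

Open {P-β}: assign each demand point to its cheapest open site.
  A→P-β 51, B→P-β 10, C→P-β 84, D→P-β 40
  freight cost 185, fixed 102 → total 287.
Compare {P-α}: freight cost 228 + fixed 76 = 304.
Compare {P-α, P-β}: freight cost 145 + fixed 178 = 323.

287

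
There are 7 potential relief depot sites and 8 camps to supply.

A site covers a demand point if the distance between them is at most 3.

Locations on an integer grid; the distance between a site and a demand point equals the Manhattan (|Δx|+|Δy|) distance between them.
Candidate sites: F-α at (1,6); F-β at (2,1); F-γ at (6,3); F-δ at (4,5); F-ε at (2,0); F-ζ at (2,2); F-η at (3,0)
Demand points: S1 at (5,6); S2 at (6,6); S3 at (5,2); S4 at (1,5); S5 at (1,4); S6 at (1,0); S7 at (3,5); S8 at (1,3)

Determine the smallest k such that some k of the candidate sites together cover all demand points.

2

Coverage sets (demand points within 3 of each site):
  F-α: {S4, S5, S7, S8}
  F-β: {S6, S8}
  F-γ: {S2, S3}
  F-δ: {S1, S2, S4, S7}
  F-ε: {S6}
  F-ζ: {S3, S5, S6, S8}
  F-η: {S6}
No single site covers all 8 demand points.
But {F-δ, F-ζ} covers everything, so the minimum is 2.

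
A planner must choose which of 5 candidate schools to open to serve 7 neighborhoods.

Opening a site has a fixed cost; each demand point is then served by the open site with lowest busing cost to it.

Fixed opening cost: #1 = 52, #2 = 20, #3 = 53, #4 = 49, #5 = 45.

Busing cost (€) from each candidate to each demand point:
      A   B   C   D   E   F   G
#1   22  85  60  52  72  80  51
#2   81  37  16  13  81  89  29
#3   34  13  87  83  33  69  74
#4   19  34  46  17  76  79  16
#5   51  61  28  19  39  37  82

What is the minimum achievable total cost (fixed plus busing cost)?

280

Open {#2, #3}: assign each demand point to its cheapest open site.
  A→#3 34, B→#3 13, C→#2 16, D→#2 13, E→#3 33, F→#3 69, G→#2 29
  busing cost 207, fixed 73 → total 280.
Compare {#4, #5}: busing cost 190 + fixed 94 = 284.
Compare {#2, #5}: busing cost 222 + fixed 65 = 287.
Compare {#2, #4, #5}: busing cost 174 + fixed 114 = 288.
All other subsets cost ≥ 284. Minimum total cost: 280.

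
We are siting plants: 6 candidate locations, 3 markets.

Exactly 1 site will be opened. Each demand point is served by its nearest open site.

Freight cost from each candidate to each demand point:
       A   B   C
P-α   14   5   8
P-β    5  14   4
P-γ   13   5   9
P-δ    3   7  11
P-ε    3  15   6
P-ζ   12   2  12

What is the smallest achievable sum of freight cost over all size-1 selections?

21

Open {P-δ}.
  A→P-δ 3, B→P-δ 7, C→P-δ 11  ⇒ total 21.
Compare {P-β}: total 23.
Compare {P-ε}: total 24.
No size-1 selection does better; minimum is 21.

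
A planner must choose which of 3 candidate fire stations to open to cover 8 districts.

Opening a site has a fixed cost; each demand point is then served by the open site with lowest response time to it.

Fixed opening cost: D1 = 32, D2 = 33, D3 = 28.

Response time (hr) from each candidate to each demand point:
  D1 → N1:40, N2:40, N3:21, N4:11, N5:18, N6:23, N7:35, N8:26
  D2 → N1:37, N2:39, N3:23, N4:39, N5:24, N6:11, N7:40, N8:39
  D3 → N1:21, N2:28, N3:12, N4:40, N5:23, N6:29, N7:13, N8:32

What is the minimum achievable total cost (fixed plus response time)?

Open {D1, D3}: assign each demand point to its cheapest open site.
  N1→D3 21, N2→D3 28, N3→D3 12, N4→D1 11, N5→D1 18, N6→D1 23, N7→D3 13, N8→D1 26
  response time 152, fixed 60 → total 212.
Compare {D3}: response time 198 + fixed 28 = 226.
Compare {D1, D2, D3}: response time 140 + fixed 93 = 233.
Compare {D2, D3}: response time 179 + fixed 61 = 240.
All other subsets cost ≥ 226. Minimum total cost: 212.

212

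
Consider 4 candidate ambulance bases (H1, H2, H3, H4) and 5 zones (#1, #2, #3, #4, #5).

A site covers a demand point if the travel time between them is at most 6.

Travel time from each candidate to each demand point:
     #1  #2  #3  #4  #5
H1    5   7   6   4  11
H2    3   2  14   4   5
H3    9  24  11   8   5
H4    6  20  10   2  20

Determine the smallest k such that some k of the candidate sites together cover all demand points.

2

Coverage sets (demand points within 6 of each site):
  H1: {#1, #3, #4}
  H2: {#1, #2, #4, #5}
  H3: {#5}
  H4: {#1, #4}
No single site covers all 5 demand points.
But {H1, H2} covers everything, so the minimum is 2.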